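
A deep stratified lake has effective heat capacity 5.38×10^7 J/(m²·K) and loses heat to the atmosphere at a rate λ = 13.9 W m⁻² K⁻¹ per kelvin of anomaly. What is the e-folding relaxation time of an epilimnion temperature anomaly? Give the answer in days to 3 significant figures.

44.8 days

Areal heat capacity C = 5.38×10^7 J/(m²·K) (given).
Relaxation time τ = C / λ = 5.38×10^7 / 13.9 = 3.87×10^6 s.
In days: 3.87×10^6 s / (86400 s/day) = 44.8 days.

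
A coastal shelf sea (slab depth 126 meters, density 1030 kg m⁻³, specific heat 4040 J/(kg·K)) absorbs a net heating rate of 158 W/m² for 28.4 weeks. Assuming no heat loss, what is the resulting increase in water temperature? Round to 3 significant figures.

5.18 K

Areal heat capacity C = ρ c_p D = 1030 × 4040 × 126 = 5.24×10^8 J/(m²·K).
Net heat input Q = F Δt = 158 × (28.4 weeks × 6.048×10^5 s/week) = 2.71×10^9 J/m².
ΔT = Q / C = 2.71×10^9 / 5.24×10^8 = 5.18 K.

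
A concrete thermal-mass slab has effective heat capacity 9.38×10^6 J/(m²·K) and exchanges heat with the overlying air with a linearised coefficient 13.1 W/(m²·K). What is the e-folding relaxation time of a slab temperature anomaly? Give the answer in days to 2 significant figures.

Areal heat capacity C = 9.38×10^6 J/(m²·K) (given).
Relaxation time τ = C / λ = 9.38×10^6 / 13.1 = 7.16×10^5 s.
In days: 7.16×10^5 s / (86400 s/day) = 8.29 days.

8.3 days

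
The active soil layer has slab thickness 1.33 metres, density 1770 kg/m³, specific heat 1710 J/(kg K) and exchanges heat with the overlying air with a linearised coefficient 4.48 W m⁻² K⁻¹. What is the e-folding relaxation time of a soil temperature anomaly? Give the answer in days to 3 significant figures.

10.4 days

Areal heat capacity C = ρ c_p D = 1770 × 1710 × 1.33 = 4.03×10^6 J m⁻² K⁻¹.
Relaxation time τ = C / λ = 4.03×10^6 / 4.48 = 8.99×10^5 s.
In days: 8.99×10^5 s / (86400 s/day) = 10.4 days.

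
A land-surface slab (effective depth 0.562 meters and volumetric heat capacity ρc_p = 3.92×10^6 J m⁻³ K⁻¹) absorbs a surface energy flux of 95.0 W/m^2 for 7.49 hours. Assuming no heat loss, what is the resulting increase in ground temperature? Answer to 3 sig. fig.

1.16 K

Areal heat capacity C = ρc_p × D = 3.92×10^6 × 0.562 = 2.20×10^6 J/(m²·K).
Net heat input Q = F Δt = 95.0 × (7.49 hours × 3600 s/hour) = 2.56×10^6 J/m².
ΔT = Q / C = 2.56×10^6 / 2.20×10^6 = 1.16 K.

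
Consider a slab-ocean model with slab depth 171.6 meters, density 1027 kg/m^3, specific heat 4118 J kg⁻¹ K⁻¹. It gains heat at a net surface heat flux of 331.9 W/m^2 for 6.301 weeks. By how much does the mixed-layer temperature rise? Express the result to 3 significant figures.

1.74 K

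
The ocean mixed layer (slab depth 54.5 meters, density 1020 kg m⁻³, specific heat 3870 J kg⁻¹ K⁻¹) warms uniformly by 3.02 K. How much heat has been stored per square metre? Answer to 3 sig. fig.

6.50×10^8

Areal heat capacity C = ρ c_p D = 1020 × 3870 × 54.5 = 2.15×10^8 J/(m^2 K).
ΔQ = C ΔT = 2.15×10^8 × 3.02 = 6.50×10^8 J/m².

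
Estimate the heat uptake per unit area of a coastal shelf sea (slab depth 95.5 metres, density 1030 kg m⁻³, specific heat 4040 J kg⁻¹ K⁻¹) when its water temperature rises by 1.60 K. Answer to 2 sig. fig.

Areal heat capacity C = ρ c_p D = 1030 × 4040 × 95.5 = 3.97×10^8 J/(m²·K).
ΔQ = C ΔT = 3.97×10^8 × 1.60 = 6.36×10^8 J/m².

6.4×10^8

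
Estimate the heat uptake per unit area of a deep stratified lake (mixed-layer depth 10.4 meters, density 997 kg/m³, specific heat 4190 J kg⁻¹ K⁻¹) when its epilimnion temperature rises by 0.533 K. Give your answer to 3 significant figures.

Areal heat capacity C = ρ c_p D = 997 × 4190 × 10.4 = 4.34×10^7 J/(m²·K).
ΔQ = C ΔT = 4.34×10^7 × 0.533 = 2.32×10^7 J/m².

2.32×10^7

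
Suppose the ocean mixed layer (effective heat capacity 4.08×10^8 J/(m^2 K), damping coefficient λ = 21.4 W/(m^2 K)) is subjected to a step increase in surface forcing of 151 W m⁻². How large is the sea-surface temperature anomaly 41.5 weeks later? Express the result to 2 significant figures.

5.2 K

Areal heat capacity C = 4.08×10^8 J/(m^2 K) (given).
τ = C / λ = 4.08×10^8 / 21.4 = 1.91×10^7 s.
Equilibrium anomaly ΔT_eq = F / λ = 151 / 21.4 = 7.06 K.
t = 41.5 weeks = 2.51×10^7 s, so t/τ = 1.32.
ΔT(t) = ΔT_eq (1 − e^(−t/τ)) = 7.06 × (1 − e^−1.32) = 5.16 K.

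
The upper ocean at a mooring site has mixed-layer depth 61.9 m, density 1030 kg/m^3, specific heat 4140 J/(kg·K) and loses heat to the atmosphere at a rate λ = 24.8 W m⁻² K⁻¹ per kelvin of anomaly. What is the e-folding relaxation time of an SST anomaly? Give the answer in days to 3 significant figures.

123 days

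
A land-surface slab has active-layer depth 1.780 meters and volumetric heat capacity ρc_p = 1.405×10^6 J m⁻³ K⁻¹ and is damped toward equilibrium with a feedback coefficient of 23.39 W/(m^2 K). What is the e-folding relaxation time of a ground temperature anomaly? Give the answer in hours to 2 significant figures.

Areal heat capacity C = ρc_p × D = 1.405×10^6 × 1.780 = 2.50×10^6 J/(m²·K).
Relaxation time τ = C / λ = 2.50×10^6 / 23.39 = 1.07×10^5 s.
In hours: 1.07×10^5 s / (3600 s/hour) = 29.7 hours.

30 hours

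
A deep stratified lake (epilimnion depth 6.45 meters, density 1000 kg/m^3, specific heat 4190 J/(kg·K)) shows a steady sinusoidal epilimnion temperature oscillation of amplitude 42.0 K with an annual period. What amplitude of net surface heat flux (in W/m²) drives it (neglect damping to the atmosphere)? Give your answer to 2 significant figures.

Areal heat capacity C = ρ c_p D = 1000 × 4190 × 6.45 = 2.70×10^7 J/(m²·K).
ω = 2π / 3.15×10^7 s = 1.99×10^-7 s⁻¹.
Cω = 2.70×10^7 × 1.99×10^-7 = 5.38 W/(m²·K).
F₀ = A × Cω = 42.0 × 5.38 = 226 W/m².

230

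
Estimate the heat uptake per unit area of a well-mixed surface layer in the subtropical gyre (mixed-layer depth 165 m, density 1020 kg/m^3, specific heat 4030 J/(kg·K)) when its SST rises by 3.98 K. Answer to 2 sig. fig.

Areal heat capacity C = ρ c_p D = 1020 × 4030 × 165 = 6.78×10^8 J/(m^2 K).
ΔQ = C ΔT = 6.78×10^8 × 3.98 = 2.70×10^9 J/m².

2.7×10^9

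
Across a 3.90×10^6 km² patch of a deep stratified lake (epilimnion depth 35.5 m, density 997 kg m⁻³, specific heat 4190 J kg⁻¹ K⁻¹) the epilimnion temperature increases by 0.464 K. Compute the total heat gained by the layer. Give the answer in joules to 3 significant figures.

Areal heat capacity C = ρ c_p D = 997 × 4190 × 35.5 = 1.48×10^8 J/(m^2 K).
Heat per unit area: q = C ΔT = 1.48×10^8 × 0.464 = 6.88×10^7 J/m².
Total heat: Q = q × A = 6.88×10^7 × (3.90×10^6 × 10⁶ m²) = 2.68×10^20 J.

2.68×10^20 J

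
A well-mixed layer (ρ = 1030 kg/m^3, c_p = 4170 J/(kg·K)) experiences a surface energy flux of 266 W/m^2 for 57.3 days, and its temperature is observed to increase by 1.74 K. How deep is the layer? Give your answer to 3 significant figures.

Heat input Q = F Δt = 266 × 4.95×10^6 s = 1.32×10^9 J/m².
Required areal heat capacity C = Q / ΔT = 7.57×10^8 J/(m²·K).
Depth D = C / (ρ c_p) = 7.57×10^8 / (1030 × 4170) = 176 m.

176 m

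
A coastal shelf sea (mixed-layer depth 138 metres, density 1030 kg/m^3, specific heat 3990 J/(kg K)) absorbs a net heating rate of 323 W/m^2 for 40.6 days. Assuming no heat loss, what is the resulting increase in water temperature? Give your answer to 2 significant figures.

Areal heat capacity C = ρ c_p D = 1030 × 3990 × 138 = 5.67×10^8 J m⁻² K⁻¹.
Net heat input Q = F Δt = 323 × (40.6 days × 86400 s/day) = 1.13×10^9 J/m².
ΔT = Q / C = 1.13×10^9 / 5.67×10^8 = 2.00 K.

2.0 K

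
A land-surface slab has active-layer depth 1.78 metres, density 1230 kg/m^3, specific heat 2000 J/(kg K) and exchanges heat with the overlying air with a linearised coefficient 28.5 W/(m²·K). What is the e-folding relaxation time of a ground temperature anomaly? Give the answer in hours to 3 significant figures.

Areal heat capacity C = ρ c_p D = 1230 × 2000 × 1.78 = 4.38×10^6 J/(m^2 K).
Relaxation time τ = C / λ = 4.38×10^6 / 28.5 = 1.54×10^5 s.
In hours: 1.54×10^5 s / (3600 s/hour) = 42.7 hours.

42.7 hours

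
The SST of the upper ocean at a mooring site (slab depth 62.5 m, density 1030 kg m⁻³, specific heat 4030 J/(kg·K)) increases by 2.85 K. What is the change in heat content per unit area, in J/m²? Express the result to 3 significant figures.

7.39×10^8

Areal heat capacity C = ρ c_p D = 1030 × 4030 × 62.5 = 2.59×10^8 J m⁻² K⁻¹.
ΔQ = C ΔT = 2.59×10^8 × 2.85 = 7.39×10^8 J/m².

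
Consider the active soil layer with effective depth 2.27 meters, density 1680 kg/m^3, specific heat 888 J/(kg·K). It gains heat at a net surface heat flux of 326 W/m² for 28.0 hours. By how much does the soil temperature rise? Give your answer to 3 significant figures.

9.70 K

Areal heat capacity C = ρ c_p D = 1680 × 888 × 2.27 = 3.39×10^6 J m⁻² K⁻¹.
Net heat input Q = F Δt = 326 × (28.0 hours × 3600 s/hour) = 3.29×10^7 J/m².
ΔT = Q / C = 3.29×10^7 / 3.39×10^6 = 9.70 K.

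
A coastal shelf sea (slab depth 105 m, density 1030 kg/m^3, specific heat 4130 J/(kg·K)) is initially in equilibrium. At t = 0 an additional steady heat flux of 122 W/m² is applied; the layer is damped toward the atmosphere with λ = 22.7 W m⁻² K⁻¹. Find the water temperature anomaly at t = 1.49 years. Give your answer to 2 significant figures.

Areal heat capacity C = ρ c_p D = 1030 × 4130 × 105 = 4.47×10^8 J/(m^2 K).
τ = C / λ = 4.47×10^8 / 22.7 = 1.97×10^7 s.
Equilibrium anomaly ΔT_eq = F / λ = 122 / 22.7 = 5.37 K.
t = 1.49 years = 4.70×10^7 s, so t/τ = 2.39.
ΔT(t) = ΔT_eq (1 − e^(−t/τ)) = 5.37 × (1 − e^−2.39) = 4.88 K.

4.9 K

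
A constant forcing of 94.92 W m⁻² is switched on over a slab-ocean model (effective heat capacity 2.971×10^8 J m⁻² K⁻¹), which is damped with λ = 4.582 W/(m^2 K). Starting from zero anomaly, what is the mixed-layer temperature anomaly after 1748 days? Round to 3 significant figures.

Areal heat capacity C = 2.971×10^8 J m⁻² K⁻¹ (given).
τ = C / λ = 2.97×10^8 / 4.582 = 6.48×10^7 s.
Equilibrium anomaly ΔT_eq = F / λ = 94.92 / 4.582 = 20.7 K.
t = 1748 days = 1.51×10^8 s, so t/τ = 2.33.
ΔT(t) = ΔT_eq (1 − e^(−t/τ)) = 20.7 × (1 − e^−2.33) = 18.7 K.

18.7 K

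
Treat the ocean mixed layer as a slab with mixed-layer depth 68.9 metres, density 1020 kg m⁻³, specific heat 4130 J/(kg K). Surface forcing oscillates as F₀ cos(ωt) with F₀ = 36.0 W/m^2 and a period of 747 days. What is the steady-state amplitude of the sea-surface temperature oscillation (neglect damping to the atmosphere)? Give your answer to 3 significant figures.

1.27 K

Areal heat capacity C = ρ c_p D = 1020 × 4130 × 68.9 = 2.90×10^8 J/(m^2 K).
Angular frequency ω = 2π / T = 2π / 6.45×10^7 s = 9.74×10^-8 s⁻¹.
Cω = 2.90×10^8 × 9.74×10^-8 = 28.3 W/(m²·K).
Amplitude A = F₀ / (Cω) = 36.0 / 28.3 = 1.27 K.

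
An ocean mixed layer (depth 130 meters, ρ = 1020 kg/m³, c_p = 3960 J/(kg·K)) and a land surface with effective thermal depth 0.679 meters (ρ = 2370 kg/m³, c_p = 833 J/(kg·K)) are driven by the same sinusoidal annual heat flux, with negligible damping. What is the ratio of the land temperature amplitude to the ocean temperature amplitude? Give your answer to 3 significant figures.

392

C_ocean = 1020 × 3960 × 130 = 5.25×10^8 J/(m²·K).
C_land = 2370 × 833 × 0.679 = 1.34×10^6 J/(m²·K).
Undamped amplitude ∝ 1/C, so A_land/A_ocean = C_ocean/C_land = 392.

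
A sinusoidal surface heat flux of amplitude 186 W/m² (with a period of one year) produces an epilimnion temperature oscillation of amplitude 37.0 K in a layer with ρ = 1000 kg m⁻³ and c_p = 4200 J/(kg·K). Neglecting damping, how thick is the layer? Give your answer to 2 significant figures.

ω = 2π / 3.15×10^7 s = 1.99×10^-7 s⁻¹.
Required C = F₀ / (A ω) = 186 / (37.0 × 1.99×10^-7) = 2.52×10^7 J/(m²·K).
D = C / (ρ c_p) = 2.52×10^7 / (1000 × 4200) = 6.01 m.

6.0 m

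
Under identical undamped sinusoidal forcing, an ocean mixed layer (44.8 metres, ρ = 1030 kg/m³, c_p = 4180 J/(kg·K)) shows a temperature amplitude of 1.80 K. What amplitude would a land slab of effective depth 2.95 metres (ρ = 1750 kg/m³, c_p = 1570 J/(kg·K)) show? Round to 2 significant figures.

C_ocean = 1.93×10^8 J/(m²·K); C_land = 8.11×10^6 J/(m²·K).
A ∝ 1/C ⇒ A_land = A_ocean × C_ocean/C_land = 1.80 × 23.8 = 42.8 K.

43 K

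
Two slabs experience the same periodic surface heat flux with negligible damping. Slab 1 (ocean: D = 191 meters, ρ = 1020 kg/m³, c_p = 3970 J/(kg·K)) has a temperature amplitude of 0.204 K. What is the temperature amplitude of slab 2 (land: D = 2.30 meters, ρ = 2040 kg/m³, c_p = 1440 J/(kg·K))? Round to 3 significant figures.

23.4 K

C_ocean = 7.73×10^8 J/(m²·K); C_land = 6.76×10^6 J/(m²·K).
A ∝ 1/C ⇒ A_land = A_ocean × C_ocean/C_land = 0.204 × 114 = 23.4 K.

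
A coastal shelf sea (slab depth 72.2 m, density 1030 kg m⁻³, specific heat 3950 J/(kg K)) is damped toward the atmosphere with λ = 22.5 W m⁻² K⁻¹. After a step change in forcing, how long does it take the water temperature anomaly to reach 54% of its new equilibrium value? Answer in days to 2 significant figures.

120 days

Areal heat capacity C = ρ c_p D = 1030 × 3950 × 72.2 = 2.94×10^8 J m⁻² K⁻¹.
τ = C / λ = 2.94×10^8 / 22.5 = 1.31×10^7 s.
Fraction reached: 1 − e^(−t/τ) = 0.54 ⇒ t = −τ ln(1 − 0.54) = τ × 0.777.
t = 1.01×10^7 s = 117 days.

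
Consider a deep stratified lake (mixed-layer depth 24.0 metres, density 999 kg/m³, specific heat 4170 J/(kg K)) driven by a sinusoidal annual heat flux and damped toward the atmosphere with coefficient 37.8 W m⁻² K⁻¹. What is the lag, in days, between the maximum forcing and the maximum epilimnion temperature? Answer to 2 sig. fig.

Areal heat capacity C = ρ c_p D = 999 × 4170 × 24.0 = 1.00×10^8 J m⁻² K⁻¹.
ω = 2π / 3.15×10^7 s = 1.99×10^-7 s⁻¹.
Phase lag φ = arctan(Cω/λ) = arctan(19.9/37.8) = 0.485 rad.
Time lag = φ / ω = 0.485 / 1.99×10^-7 = 2.43×10^6 s = 28.2 days.

28 days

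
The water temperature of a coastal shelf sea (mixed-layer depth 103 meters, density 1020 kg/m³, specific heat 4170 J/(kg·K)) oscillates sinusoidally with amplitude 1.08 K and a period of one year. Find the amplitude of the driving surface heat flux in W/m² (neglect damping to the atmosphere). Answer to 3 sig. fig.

Areal heat capacity C = ρ c_p D = 1020 × 4170 × 103 = 4.38×10^8 J/(m^2 K).
ω = 2π / 3.15×10^7 s = 1.99×10^-7 s⁻¹.
Cω = 4.38×10^8 × 1.99×10^-7 = 87.3 W/(m²·K).
F₀ = A × Cω = 1.08 × 87.3 = 94.3 W/m².

94.3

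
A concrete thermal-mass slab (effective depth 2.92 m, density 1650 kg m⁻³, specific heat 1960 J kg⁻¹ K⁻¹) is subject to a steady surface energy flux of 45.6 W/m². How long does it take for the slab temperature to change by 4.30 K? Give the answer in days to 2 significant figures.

Areal heat capacity C = ρ c_p D = 1650 × 1960 × 2.92 = 9.44×10^6 J m⁻² K⁻¹.
Time required: Δt = C ΔT / F = 9.44×10^6 × 4.30 / 45.6 = 8.90×10^5 s.
In days: 8.90×10^5 s / (86400 s/day) = 10.3 days.

10 days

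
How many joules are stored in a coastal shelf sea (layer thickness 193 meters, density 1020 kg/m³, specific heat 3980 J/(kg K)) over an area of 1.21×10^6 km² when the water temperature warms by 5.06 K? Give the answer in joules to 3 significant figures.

Areal heat capacity C = ρ c_p D = 1020 × 3980 × 193 = 7.84×10^8 J m⁻² K⁻¹.
Heat per unit area: q = C ΔT = 7.84×10^8 × 5.06 = 3.96×10^9 J/m².
Total heat: Q = q × A = 3.96×10^9 × (1.21×10^6 × 10⁶ m²) = 4.80×10^21 J.

4.80×10^21 J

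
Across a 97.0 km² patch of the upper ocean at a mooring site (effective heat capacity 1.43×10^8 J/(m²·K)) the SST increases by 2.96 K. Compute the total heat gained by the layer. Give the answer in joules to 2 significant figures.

Areal heat capacity C = 1.43×10^8 J/(m²·K) (given).
Heat per unit area: q = C ΔT = 1.43×10^8 × 2.96 = 4.23×10^8 J/m².
Total heat: Q = q × A = 4.23×10^8 × (97.0 × 10⁶ m²) = 4.11×10^16 J.

4.1×10^16 J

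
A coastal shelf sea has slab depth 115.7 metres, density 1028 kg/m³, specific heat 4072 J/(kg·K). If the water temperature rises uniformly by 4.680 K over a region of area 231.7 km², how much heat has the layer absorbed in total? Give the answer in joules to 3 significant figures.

Areal heat capacity C = ρ c_p D = 1028 × 4072 × 115.7 = 4.84×10^8 J/(m^2 K).
Heat per unit area: q = C ΔT = 4.84×10^8 × 4.680 = 2.27×10^9 J/m².
Total heat: Q = q × A = 2.27×10^9 × (231.7 × 10⁶ m²) = 5.25×10^17 J.

5.25×10^17 J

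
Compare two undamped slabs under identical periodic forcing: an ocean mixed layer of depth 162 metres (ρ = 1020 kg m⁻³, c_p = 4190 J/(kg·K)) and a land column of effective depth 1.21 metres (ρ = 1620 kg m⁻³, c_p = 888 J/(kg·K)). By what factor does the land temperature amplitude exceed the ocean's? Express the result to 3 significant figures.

398

C_ocean = 1020 × 4190 × 162 = 6.92×10^8 J/(m²·K).
C_land = 1620 × 888 × 1.21 = 1.74×10^6 J/(m²·K).
Undamped amplitude ∝ 1/C, so A_land/A_ocean = C_ocean/C_land = 398.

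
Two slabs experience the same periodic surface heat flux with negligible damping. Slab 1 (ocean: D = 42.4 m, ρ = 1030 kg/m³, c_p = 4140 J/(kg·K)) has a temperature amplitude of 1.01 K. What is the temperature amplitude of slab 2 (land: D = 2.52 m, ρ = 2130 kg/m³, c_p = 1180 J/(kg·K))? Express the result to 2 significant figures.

29 K

C_ocean = 1.81×10^8 J/(m²·K); C_land = 6.33×10^6 J/(m²·K).
A ∝ 1/C ⇒ A_land = A_ocean × C_ocean/C_land = 1.01 × 28.5 = 28.8 K.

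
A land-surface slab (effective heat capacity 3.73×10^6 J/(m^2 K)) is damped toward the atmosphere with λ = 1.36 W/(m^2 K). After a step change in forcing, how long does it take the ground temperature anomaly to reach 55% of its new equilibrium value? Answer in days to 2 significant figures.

25 days

Areal heat capacity C = 3.73×10^6 J/(m^2 K) (given).
τ = C / λ = 3.73×10^6 / 1.36 = 2.74×10^6 s.
Fraction reached: 1 − e^(−t/τ) = 0.55 ⇒ t = −τ ln(1 − 0.55) = τ × 0.799.
t = 2.19×10^6 s = 25.3 days.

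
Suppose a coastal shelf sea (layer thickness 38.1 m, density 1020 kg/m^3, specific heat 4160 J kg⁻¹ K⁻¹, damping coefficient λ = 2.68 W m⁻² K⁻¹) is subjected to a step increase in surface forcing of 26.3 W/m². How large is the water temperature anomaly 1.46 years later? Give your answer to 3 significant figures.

Areal heat capacity C = ρ c_p D = 1020 × 4160 × 38.1 = 1.62×10^8 J m⁻² K⁻¹.
τ = C / λ = 1.62×10^8 / 2.68 = 6.03×10^7 s.
Equilibrium anomaly ΔT_eq = F / λ = 26.3 / 2.68 = 9.81 K.
t = 1.46 years = 4.61×10^7 s, so t/τ = 0.764.
ΔT(t) = ΔT_eq (1 − e^(−t/τ)) = 9.81 × (1 − e^−0.764) = 5.24 K.

5.24 K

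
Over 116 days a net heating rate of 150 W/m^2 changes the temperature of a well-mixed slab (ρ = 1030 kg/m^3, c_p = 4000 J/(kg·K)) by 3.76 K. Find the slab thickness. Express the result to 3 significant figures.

97.0 m

Heat input Q = F Δt = 150 × 1.00×10^7 s = 1.50×10^9 J/m².
Required areal heat capacity C = Q / ΔT = 4.00×10^8 J/(m²·K).
Depth D = C / (ρ c_p) = 4.00×10^8 / (1030 × 4000) = 97.0 m.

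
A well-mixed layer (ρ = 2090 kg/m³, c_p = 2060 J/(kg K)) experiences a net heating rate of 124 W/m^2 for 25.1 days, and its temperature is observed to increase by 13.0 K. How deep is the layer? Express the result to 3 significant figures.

4.80 m

Heat input Q = F Δt = 124 × 2.17×10^6 s = 2.69×10^8 J/m².
Required areal heat capacity C = Q / ΔT = 2.07×10^7 J/(m²·K).
Depth D = C / (ρ c_p) = 2.07×10^7 / (2090 × 2060) = 4.80 m.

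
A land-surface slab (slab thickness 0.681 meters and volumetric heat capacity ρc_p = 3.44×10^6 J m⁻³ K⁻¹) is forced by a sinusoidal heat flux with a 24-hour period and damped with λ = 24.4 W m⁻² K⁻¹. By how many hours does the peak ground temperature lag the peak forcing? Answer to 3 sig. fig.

5.46 hours

Areal heat capacity C = ρc_p × D = 3.44×10^6 × 0.681 = 2.34×10^6 J/(m²·K).
ω = 2π / 86400 s = 7.27×10^-5 s⁻¹.
Phase lag φ = arctan(Cω/λ) = arctan(170/24.4) = 1.43 rad.
Time lag = φ / ω = 1.43 / 7.27×10^-5 = 19600 s = 5.46 hours.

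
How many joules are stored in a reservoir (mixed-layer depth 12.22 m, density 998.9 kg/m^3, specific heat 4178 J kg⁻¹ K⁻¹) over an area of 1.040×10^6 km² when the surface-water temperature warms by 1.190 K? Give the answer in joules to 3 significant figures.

Areal heat capacity C = ρ c_p D = 998.9 × 4178 × 12.22 = 5.10×10^7 J m⁻² K⁻¹.
Heat per unit area: q = C ΔT = 5.10×10^7 × 1.190 = 6.07×10^7 J/m².
Total heat: Q = q × A = 6.07×10^7 × (1.040×10^6 × 10⁶ m²) = 6.31×10^19 J.

6.31×10^19 J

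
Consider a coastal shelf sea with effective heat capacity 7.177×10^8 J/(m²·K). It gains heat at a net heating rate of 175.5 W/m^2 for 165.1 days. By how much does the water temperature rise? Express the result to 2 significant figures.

Areal heat capacity C = 7.177×10^8 J/(m²·K) (given).
Net heat input Q = F Δt = 175.5 × (165.1 days × 86400 s/day) = 2.50×10^9 J/m².
ΔT = Q / C = 2.50×10^9 / 7.18×10^8 = 3.49 K.

3.5 K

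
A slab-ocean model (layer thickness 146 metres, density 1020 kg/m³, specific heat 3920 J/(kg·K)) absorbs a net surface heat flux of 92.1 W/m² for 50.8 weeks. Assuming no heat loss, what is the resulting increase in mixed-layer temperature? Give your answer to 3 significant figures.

Areal heat capacity C = ρ c_p D = 1020 × 3920 × 146 = 5.84×10^8 J/(m^2 K).
Net heat input Q = F Δt = 92.1 × (50.8 weeks × 6.048×10^5 s/week) = 2.83×10^9 J/m².
ΔT = Q / C = 2.83×10^9 / 5.84×10^8 = 4.85 K.

4.85 K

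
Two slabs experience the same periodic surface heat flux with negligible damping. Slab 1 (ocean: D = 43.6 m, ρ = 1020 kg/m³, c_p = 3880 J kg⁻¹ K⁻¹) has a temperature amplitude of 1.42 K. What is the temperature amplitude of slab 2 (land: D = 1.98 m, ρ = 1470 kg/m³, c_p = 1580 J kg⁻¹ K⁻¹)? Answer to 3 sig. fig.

C_ocean = 1.73×10^8 J/(m²·K); C_land = 4.60×10^6 J/(m²·K).
A ∝ 1/C ⇒ A_land = A_ocean × C_ocean/C_land = 1.42 × 37.5 = 53.3 K.

53.3 K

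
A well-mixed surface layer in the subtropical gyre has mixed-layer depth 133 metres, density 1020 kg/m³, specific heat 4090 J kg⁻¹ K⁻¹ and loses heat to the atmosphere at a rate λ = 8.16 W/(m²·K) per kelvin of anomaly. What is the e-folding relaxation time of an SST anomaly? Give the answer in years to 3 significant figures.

2.15 years

Areal heat capacity C = ρ c_p D = 1020 × 4090 × 133 = 5.55×10^8 J/(m²·K).
Relaxation time τ = C / λ = 5.55×10^8 / 8.16 = 6.80×10^7 s.
In years: 6.80×10^7 s / (3.156×10^7 s/year) = 2.15 years.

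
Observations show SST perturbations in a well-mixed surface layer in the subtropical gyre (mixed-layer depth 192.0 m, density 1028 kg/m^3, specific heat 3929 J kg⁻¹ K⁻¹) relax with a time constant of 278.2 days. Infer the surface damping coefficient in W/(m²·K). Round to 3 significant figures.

Areal heat capacity C = ρ c_p D = 1028 × 3929 × 192.0 = 7.75×10^8 J m⁻² K⁻¹.
τ = 278.2 days = 2.40×10^7 s.
λ = C / τ = 7.75×10^8 / 2.40×10^7 = 32.3 W/(m²·K).

32.3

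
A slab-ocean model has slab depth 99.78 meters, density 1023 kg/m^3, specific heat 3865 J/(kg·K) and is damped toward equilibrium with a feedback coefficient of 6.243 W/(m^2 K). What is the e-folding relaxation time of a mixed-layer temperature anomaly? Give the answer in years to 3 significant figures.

Areal heat capacity C = ρ c_p D = 1023 × 3865 × 99.78 = 3.95×10^8 J/(m^2 K).
Relaxation time τ = C / λ = 3.95×10^8 / 6.243 = 6.32×10^7 s.
In years: 6.32×10^7 s / (3.156×10^7 s/year) = 2.00 years.

2.00 years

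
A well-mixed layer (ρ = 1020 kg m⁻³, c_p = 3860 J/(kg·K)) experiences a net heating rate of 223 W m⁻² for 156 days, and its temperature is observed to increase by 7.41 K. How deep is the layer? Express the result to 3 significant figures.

Heat input Q = F Δt = 223 × 1.35×10^7 s = 3.01×10^9 J/m².
Required areal heat capacity C = Q / ΔT = 4.06×10^8 J/(m²·K).
Depth D = C / (ρ c_p) = 4.06×10^8 / (1020 × 3860) = 103 m.

103 m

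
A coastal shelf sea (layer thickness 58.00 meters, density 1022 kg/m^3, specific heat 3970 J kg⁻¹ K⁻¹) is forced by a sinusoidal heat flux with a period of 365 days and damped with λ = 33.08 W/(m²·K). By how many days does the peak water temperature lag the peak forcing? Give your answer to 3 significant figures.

Areal heat capacity C = ρ c_p D = 1022 × 3970 × 58.00 = 2.35×10^8 J/(m²·K).
ω = 2π / 3.15×10^7 s = 1.99×10^-7 s⁻¹.
Phase lag φ = arctan(Cω/λ) = arctan(46.9/33.08) = 0.956 rad.
Time lag = φ / ω = 0.956 / 1.99×10^-7 = 4.80×10^6 s = 55.6 days.

55.6 days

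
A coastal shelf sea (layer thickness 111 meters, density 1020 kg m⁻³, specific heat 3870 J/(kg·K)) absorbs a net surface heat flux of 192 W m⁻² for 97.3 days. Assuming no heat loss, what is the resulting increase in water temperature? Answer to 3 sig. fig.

Areal heat capacity C = ρ c_p D = 1020 × 3870 × 111 = 4.38×10^8 J/(m²·K).
Net heat input Q = F Δt = 192 × (97.3 days × 86400 s/day) = 1.61×10^9 J/m².
ΔT = Q / C = 1.61×10^9 / 4.38×10^8 = 3.68 K.

3.68 K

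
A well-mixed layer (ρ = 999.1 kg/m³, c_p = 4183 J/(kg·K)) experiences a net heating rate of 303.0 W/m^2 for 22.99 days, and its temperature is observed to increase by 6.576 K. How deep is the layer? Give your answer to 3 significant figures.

21.9 m

Heat input Q = F Δt = 303.0 × 1.99×10^6 s = 6.02×10^8 J/m².
Required areal heat capacity C = Q / ΔT = 9.15×10^7 J/(m²·K).
Depth D = C / (ρ c_p) = 9.15×10^7 / (999.1 × 4183) = 21.9 m.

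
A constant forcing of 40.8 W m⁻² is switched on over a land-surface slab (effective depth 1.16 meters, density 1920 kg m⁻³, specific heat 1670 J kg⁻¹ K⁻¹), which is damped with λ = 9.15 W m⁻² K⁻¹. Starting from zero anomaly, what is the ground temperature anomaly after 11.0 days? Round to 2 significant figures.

Areal heat capacity C = ρ c_p D = 1920 × 1670 × 1.16 = 3.72×10^6 J/(m²·K).
τ = C / λ = 3.72×10^6 / 9.15 = 4.06×10^5 s.
Equilibrium anomaly ΔT_eq = F / λ = 40.8 / 9.15 = 4.46 K.
t = 11.0 days = 9.50×10^5 s, so t/τ = 2.34.
ΔT(t) = ΔT_eq (1 − e^(−t/τ)) = 4.46 × (1 − e^−2.34) = 4.03 K.

4.0 K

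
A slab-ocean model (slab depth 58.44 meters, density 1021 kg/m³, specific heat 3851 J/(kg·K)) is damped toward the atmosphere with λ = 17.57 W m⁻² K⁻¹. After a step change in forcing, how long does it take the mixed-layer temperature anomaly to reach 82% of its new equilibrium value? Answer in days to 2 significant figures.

Areal heat capacity C = ρ c_p D = 1021 × 3851 × 58.44 = 2.30×10^8 J/(m²·K).
τ = C / λ = 2.30×10^8 / 17.57 = 1.31×10^7 s.
Fraction reached: 1 − e^(−t/τ) = 0.82 ⇒ t = −τ ln(1 − 0.82) = τ × 1.71.
t = 2.24×10^7 s = 260 days.

260 days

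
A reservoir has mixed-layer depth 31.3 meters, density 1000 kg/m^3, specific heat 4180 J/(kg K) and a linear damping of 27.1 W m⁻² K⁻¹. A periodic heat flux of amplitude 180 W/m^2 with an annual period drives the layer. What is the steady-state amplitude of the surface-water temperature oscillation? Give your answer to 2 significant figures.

Areal heat capacity C = ρ c_p D = 1000 × 4180 × 31.3 = 1.31×10^8 J/(m^2 K).
Angular frequency ω = 2π / T = 2π / 3.15×10^7 s = 1.99×10^-7 s⁻¹.
√((Cω)² + λ²) = √((26.1)² + 27.1²) = 37.6 W/(m²·K).
Amplitude A = F₀ / √((Cω)²+λ²) = 180 / 37.6 = 4.79 K.

4.8 K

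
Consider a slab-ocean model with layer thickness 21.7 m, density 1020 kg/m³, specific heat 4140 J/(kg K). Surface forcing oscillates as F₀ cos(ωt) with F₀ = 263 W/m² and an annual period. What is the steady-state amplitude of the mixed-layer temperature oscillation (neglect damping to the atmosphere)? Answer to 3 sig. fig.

Areal heat capacity C = ρ c_p D = 1020 × 4140 × 21.7 = 9.16×10^7 J m⁻² K⁻¹.
Angular frequency ω = 2π / T = 2π / 3.15×10^7 s = 1.99×10^-7 s⁻¹.
Cω = 9.16×10^7 × 1.99×10^-7 = 18.3 W/(m²·K).
Amplitude A = F₀ / (Cω) = 263 / 18.3 = 14.4 K.

14.4 K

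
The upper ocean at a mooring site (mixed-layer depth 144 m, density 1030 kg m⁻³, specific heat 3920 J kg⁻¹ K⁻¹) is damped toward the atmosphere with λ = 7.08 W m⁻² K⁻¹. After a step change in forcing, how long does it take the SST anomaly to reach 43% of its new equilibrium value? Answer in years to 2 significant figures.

1.5 years

Areal heat capacity C = ρ c_p D = 1030 × 3920 × 144 = 5.81×10^8 J m⁻² K⁻¹.
τ = C / λ = 5.81×10^8 / 7.08 = 8.21×10^7 s.
Fraction reached: 1 − e^(−t/τ) = 0.43 ⇒ t = −τ ln(1 − 0.43) = τ × 0.562.
t = 4.62×10^7 s = 1.46 years.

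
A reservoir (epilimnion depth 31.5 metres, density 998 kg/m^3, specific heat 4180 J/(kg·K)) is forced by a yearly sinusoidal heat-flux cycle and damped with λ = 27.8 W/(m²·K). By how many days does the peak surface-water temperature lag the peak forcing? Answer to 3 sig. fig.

Areal heat capacity C = ρ c_p D = 998 × 4180 × 31.5 = 1.31×10^8 J/(m^2 K).
ω = 2π / 3.15×10^7 s = 1.99×10^-7 s⁻¹.
Phase lag φ = arctan(Cω/λ) = arctan(26.2/27.8) = 0.755 rad.
Time lag = φ / ω = 0.755 / 1.99×10^-7 = 3.79×10^6 s = 43.9 days.

43.9 days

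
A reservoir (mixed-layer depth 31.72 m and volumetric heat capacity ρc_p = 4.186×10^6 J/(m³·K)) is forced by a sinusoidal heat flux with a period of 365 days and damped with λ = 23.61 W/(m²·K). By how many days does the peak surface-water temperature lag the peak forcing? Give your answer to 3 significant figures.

48.9 days

Areal heat capacity C = ρc_p × D = 4.186×10^6 × 31.72 = 1.33×10^8 J/(m^2 K).
ω = 2π / 3.15×10^7 s = 1.99×10^-7 s⁻¹.
Phase lag φ = arctan(Cω/λ) = arctan(26.5/23.61) = 0.842 rad.
Time lag = φ / ω = 0.842 / 1.99×10^-7 = 4.23×10^6 s = 48.9 days.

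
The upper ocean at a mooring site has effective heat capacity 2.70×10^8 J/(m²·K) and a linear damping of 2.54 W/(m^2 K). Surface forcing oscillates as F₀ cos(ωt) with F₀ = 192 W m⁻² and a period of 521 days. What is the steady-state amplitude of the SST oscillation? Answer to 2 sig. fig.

5.1 K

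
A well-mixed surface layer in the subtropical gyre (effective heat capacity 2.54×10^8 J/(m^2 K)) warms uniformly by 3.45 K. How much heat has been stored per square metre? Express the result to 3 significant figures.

Areal heat capacity C = 2.54×10^8 J/(m^2 K) (given).
ΔQ = C ΔT = 2.54×10^8 × 3.45 = 8.76×10^8 J/m².

8.76×10^8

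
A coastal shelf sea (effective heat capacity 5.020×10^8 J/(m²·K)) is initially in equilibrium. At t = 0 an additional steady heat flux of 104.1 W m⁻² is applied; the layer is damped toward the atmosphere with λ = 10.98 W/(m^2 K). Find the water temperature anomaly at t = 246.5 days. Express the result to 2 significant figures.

Areal heat capacity C = 5.020×10^8 J/(m²·K) (given).
τ = C / λ = 5.02×10^8 / 10.98 = 4.57×10^7 s.
Equilibrium anomaly ΔT_eq = F / λ = 104.1 / 10.98 = 9.48 K.
t = 246.5 days = 2.13×10^7 s, so t/τ = 0.466.
ΔT(t) = ΔT_eq (1 − e^(−t/τ)) = 9.48 × (1 − e^−0.466) = 3.53 K.

3.5 K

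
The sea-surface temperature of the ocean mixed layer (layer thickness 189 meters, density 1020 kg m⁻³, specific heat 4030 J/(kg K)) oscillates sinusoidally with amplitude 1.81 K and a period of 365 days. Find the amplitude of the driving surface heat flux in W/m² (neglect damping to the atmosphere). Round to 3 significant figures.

Areal heat capacity C = ρ c_p D = 1020 × 4030 × 189 = 7.77×10^8 J/(m²·K).
ω = 2π / 3.15×10^7 s = 1.99×10^-7 s⁻¹.
Cω = 7.77×10^8 × 1.99×10^-7 = 155 W/(m²·K).
F₀ = A × Cω = 1.81 × 155 = 280 W/m².

280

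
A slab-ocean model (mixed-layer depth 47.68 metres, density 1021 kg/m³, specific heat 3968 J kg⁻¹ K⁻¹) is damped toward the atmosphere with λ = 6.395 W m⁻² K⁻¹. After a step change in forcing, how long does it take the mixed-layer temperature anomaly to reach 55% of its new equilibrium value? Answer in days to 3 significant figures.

Areal heat capacity C = ρ c_p D = 1021 × 3968 × 47.68 = 1.93×10^8 J/(m^2 K).
τ = C / λ = 1.93×10^8 / 6.395 = 3.02×10^7 s.
Fraction reached: 1 − e^(−t/τ) = 0.55 ⇒ t = −τ ln(1 − 0.55) = τ × 0.799.
t = 2.41×10^7 s = 279 days.

279 days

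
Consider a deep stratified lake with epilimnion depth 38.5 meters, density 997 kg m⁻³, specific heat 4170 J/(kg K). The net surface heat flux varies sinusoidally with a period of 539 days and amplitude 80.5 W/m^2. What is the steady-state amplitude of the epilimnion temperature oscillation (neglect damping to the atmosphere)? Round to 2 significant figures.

3.7 K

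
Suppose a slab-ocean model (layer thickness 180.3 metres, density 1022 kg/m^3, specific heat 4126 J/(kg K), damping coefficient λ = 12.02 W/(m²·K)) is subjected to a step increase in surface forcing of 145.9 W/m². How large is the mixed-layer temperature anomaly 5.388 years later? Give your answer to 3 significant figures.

Areal heat capacity C = ρ c_p D = 1022 × 4126 × 180.3 = 7.60×10^8 J m⁻² K⁻¹.
τ = C / λ = 7.60×10^8 / 12.02 = 6.33×10^7 s.
Equilibrium anomaly ΔT_eq = F / λ = 145.9 / 12.02 = 12.1 K.
t = 5.388 years = 1.70×10^8 s, so t/τ = 2.69.
ΔT(t) = ΔT_eq (1 − e^(−t/τ)) = 12.1 × (1 − e^−2.69) = 11.3 K.

11.3 K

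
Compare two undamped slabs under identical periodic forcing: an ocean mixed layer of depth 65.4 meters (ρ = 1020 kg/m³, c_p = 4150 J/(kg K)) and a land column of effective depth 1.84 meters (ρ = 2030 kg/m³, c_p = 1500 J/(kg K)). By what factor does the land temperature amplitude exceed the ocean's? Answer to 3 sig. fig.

C_ocean = 1020 × 4150 × 65.4 = 2.77×10^8 J/(m²·K).
C_land = 2030 × 1500 × 1.84 = 5.60×10^6 J/(m²·K).
Undamped amplitude ∝ 1/C, so A_land/A_ocean = C_ocean/C_land = 49.4.

49.4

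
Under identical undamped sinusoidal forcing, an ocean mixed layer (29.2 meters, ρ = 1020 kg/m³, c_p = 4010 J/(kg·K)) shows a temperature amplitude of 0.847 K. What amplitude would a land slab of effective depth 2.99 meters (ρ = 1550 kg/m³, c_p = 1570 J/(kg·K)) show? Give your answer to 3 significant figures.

C_ocean = 1.19×10^8 J/(m²·K); C_land = 7.28×10^6 J/(m²·K).
A ∝ 1/C ⇒ A_land = A_ocean × C_ocean/C_land = 0.847 × 16.4 = 13.9 K.

13.9 K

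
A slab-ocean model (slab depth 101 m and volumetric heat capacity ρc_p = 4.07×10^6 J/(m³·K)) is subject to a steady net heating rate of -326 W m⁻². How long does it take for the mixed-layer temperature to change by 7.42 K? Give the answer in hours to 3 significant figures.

Areal heat capacity C = ρc_p × D = 4.07×10^6 × 101 = 4.11×10^8 J/(m^2 K).
Time required: Δt = C ΔT / F = 4.11×10^8 × -7.42 / -326 = 9.36×10^6 s.
In hours: 9.36×10^6 s / (3600 s/hour) = 2600 hours.

2600 hours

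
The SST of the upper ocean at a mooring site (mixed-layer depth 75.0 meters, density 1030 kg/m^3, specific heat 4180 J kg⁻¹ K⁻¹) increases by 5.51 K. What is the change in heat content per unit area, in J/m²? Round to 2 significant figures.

Areal heat capacity C = ρ c_p D = 1030 × 4180 × 75.0 = 3.23×10^8 J m⁻² K⁻¹.
ΔQ = C ΔT = 3.23×10^8 × 5.51 = 1.78×10^9 J/m².

1.8×10^9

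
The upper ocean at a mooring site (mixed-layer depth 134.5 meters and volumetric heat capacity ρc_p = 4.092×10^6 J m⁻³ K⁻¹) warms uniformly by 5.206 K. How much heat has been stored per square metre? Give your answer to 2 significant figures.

Areal heat capacity C = ρc_p × D = 4.092×10^6 × 134.5 = 5.50×10^8 J/(m^2 K).
ΔQ = C ΔT = 5.50×10^8 × 5.206 = 2.87×10^9 J/m².

2.9×10^9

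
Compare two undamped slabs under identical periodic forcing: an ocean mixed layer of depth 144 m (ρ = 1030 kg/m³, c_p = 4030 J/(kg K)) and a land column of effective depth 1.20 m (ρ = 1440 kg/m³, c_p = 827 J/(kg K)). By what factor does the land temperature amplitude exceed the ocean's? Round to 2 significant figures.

C_ocean = 1030 × 4030 × 144 = 5.98×10^8 J/(m²·K).
C_land = 1440 × 827 × 1.20 = 1.43×10^6 J/(m²·K).
Undamped amplitude ∝ 1/C, so A_land/A_ocean = C_ocean/C_land = 418.

420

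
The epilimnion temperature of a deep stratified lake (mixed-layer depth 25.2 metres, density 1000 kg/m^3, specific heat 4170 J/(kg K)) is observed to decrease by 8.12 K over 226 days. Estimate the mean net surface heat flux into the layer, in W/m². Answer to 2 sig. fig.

Areal heat capacity C = ρ c_p D = 1000 × 4170 × 25.2 = 1.05×10^8 J/(m^2 K).
Required heat per unit area: Q = C ΔT = 1.05×10^8 × -8.12 = -8.53×10^8 J/m².
Flux F = Q / Δt = -8.53×10^8 / 1.95×10^7 s = -43.7 W/m².

-44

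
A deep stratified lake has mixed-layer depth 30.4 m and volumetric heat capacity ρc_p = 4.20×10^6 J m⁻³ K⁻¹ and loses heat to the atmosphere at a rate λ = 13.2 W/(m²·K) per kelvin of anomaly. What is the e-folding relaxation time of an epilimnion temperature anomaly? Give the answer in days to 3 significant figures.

Areal heat capacity C = ρc_p × D = 4.20×10^6 × 30.4 = 1.28×10^8 J/(m^2 K).
Relaxation time τ = C / λ = 1.28×10^8 / 13.2 = 9.67×10^6 s.
In days: 9.67×10^6 s / (86400 s/day) = 112 days.

112 days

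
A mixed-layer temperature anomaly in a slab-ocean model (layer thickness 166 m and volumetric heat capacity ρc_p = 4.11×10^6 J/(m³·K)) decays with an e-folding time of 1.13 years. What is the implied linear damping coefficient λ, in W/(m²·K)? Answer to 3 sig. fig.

Areal heat capacity C = ρc_p × D = 4.11×10^6 × 166 = 6.82×10^8 J/(m^2 K).
τ = 1.13 years = 3.57×10^7 s.
λ = C / τ = 6.82×10^8 / 3.57×10^7 = 19.1 W/(m²·K).

19.1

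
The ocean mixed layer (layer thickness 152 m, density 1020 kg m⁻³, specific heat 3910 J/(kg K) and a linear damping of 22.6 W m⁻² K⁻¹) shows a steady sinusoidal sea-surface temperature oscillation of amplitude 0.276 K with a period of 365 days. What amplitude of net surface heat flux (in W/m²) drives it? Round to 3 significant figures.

33.9

Areal heat capacity C = ρ c_p D = 1020 × 3910 × 152 = 6.06×10^8 J/(m²·K).
ω = 2π / 3.15×10^7 s = 1.99×10^-7 s⁻¹.
√((Cω)² + λ²) = √((121)² + 22.6²) = 123 W/(m²·K).
F₀ = A × √((Cω)²+λ²) = 0.276 × 123 = 33.9 W/m².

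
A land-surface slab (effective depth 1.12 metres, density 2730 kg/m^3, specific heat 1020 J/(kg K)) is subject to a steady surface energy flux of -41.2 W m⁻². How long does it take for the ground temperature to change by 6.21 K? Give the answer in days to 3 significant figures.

Areal heat capacity C = ρ c_p D = 2730 × 1020 × 1.12 = 3.12×10^6 J m⁻² K⁻¹.
Time required: Δt = C ΔT / F = 3.12×10^6 × -6.21 / -41.2 = 4.70×10^5 s.
In days: 4.70×10^5 s / (86400 s/day) = 5.44 days.

5.44 days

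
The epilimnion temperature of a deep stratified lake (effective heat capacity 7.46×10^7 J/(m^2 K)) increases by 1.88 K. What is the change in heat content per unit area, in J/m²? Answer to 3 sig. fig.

1.40×10^8

Areal heat capacity C = 7.46×10^7 J/(m^2 K) (given).
ΔQ = C ΔT = 7.46×10^7 × 1.88 = 1.40×10^8 J/m².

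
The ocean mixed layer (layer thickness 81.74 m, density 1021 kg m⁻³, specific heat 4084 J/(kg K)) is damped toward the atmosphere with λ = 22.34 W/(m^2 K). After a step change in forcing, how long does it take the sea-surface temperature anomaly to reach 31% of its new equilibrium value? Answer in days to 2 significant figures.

66 days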